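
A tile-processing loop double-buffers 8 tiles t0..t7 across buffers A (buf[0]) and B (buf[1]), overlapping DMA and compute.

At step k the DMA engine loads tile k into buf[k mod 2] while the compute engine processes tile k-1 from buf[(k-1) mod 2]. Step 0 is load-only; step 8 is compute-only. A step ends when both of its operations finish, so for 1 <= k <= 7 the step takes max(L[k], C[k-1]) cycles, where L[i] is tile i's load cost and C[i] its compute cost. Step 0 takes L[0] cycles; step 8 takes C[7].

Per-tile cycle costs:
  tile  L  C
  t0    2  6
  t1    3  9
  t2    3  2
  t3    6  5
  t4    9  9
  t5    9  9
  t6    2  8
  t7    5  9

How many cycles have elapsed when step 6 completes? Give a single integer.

end_cycle[6] = 50

step 0: L[0]=2 → dur=2, Σ=2 | A=load:t0 B=idle [load-only]
step 1: L[1]=3 C[0]=6 → dur=6, Σ=8 | A=compute:t0 B=load:t1 [compute-bound]
step 2: L[2]=3 C[1]=9 → dur=9, Σ=17 | A=load:t2 B=compute:t1 [compute-bound]
step 3: L[3]=6 C[2]=2 → dur=6, Σ=23 | A=compute:t2 B=load:t3 [load-bound]
step 4: L[4]=9 C[3]=5 → dur=9, Σ=32 | A=load:t4 B=compute:t3 [load-bound]
step 5: L[5]=9 C[4]=9 → dur=9, Σ=41 | A=compute:t4 B=load:t5 [tied]
step 6: L[6]=2 C[5]=9 → dur=9, Σ=50 | A=load:t6 B=compute:t5 [compute-bound]
step 7: L[7]=5 C[6]=8 → dur=8, Σ=58 | A=compute:t6 B=load:t7 [compute-bound]
step 8: C[7]=9 → dur=9, Σ=67 | A=idle B=compute:t7 [compute-only]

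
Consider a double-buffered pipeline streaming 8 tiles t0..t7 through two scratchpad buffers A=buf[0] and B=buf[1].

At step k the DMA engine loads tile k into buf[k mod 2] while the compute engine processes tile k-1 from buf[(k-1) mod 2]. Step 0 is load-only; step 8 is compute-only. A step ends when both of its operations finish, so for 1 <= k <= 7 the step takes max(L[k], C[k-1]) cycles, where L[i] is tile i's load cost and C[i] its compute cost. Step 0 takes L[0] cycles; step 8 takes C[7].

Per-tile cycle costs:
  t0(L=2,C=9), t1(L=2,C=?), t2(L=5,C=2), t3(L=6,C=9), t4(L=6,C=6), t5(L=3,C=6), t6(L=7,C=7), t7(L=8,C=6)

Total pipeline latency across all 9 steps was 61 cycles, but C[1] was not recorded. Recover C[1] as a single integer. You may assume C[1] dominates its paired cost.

C[1] = 8

step 0: dur = L[0]=2 = 2
step 1: dur = max(L[1]=2, C[0]=9) = 9
step 2: dur = max(L[2]=5, C[1]=?) = C[1]  (unknown; binding)
step 3: dur = max(L[3]=6, C[2]=2) = 6
step 4: dur = max(L[4]=6, C[3]=9) = 9
step 5: dur = max(L[5]=3, C[4]=6) = 6
step 6: dur = max(L[6]=7, C[5]=6) = 7
step 7: dur = max(L[7]=8, C[6]=7) = 8
step 8: dur = C[7]=6 = 6
sum of known step durations = 53
dur[2] = total - known = 61 - 53 = 8
C[1] is the binding max in step 2, so C[1] = dur[2] = 8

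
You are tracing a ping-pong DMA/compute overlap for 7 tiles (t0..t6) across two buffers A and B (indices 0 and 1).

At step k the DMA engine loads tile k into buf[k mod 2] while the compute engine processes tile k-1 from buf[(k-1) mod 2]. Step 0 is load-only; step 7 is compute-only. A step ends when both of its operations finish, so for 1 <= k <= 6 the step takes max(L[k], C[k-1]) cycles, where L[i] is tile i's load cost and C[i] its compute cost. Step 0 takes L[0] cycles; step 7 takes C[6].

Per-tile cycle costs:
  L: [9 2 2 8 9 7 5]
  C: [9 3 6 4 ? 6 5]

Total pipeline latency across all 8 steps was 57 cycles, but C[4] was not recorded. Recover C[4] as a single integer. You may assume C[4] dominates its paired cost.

C[4] = 8

step 0: dur = L[0]=9 = 9
step 1: dur = max(L[1]=2, C[0]=9) = 9
step 2: dur = max(L[2]=2, C[1]=3) = 3
step 3: dur = max(L[3]=8, C[2]=6) = 8
step 4: dur = max(L[4]=9, C[3]=4) = 9
step 5: dur = max(L[5]=7, C[4]=?) = C[4]  (unknown; binding)
step 6: dur = max(L[6]=5, C[5]=6) = 6
step 7: dur = C[6]=5 = 5
sum of known step durations = 49
dur[5] = total - known = 57 - 49 = 8
C[4] is the binding max in step 5, so C[4] = dur[5] = 8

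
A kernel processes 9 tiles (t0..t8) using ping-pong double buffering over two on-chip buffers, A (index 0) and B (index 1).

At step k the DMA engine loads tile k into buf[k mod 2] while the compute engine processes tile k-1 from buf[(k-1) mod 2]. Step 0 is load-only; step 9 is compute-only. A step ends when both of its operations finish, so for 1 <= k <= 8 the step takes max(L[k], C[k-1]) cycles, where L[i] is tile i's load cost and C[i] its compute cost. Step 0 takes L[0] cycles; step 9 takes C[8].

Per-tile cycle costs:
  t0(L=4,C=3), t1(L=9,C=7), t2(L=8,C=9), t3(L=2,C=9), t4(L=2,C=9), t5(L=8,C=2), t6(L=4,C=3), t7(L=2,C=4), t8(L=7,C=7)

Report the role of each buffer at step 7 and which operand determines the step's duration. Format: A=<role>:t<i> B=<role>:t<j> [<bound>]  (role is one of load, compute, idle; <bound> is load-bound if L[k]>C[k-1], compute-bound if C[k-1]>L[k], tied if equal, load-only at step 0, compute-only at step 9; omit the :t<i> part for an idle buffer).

step 7: A=compute:t6 B=load:t7 [compute-bound]

step 0: L[0]=4 → dur=4, Σ=4 | A=load:t0 B=idle [load-only]
step 1: L[1]=9 C[0]=3 → dur=9, Σ=13 | A=compute:t0 B=load:t1 [load-bound]
step 2: L[2]=8 C[1]=7 → dur=8, Σ=21 | A=load:t2 B=compute:t1 [load-bound]
step 3: L[3]=2 C[2]=9 → dur=9, Σ=30 | A=compute:t2 B=load:t3 [compute-bound]
step 4: L[4]=2 C[3]=9 → dur=9, Σ=39 | A=load:t4 B=compute:t3 [compute-bound]
step 5: L[5]=8 C[4]=9 → dur=9, Σ=48 | A=compute:t4 B=load:t5 [compute-bound]
step 6: L[6]=4 C[5]=2 → dur=4, Σ=52 | A=load:t6 B=compute:t5 [load-bound]
step 7: L[7]=2 C[6]=3 → dur=3, Σ=55 | A=compute:t6 B=load:t7 [compute-bound]
step 8: L[8]=7 C[7]=4 → dur=7, Σ=62 | A=load:t8 B=compute:t7 [load-bound]
step 9: C[8]=7 → dur=7, Σ=69 | A=compute:t8 B=idle [compute-only]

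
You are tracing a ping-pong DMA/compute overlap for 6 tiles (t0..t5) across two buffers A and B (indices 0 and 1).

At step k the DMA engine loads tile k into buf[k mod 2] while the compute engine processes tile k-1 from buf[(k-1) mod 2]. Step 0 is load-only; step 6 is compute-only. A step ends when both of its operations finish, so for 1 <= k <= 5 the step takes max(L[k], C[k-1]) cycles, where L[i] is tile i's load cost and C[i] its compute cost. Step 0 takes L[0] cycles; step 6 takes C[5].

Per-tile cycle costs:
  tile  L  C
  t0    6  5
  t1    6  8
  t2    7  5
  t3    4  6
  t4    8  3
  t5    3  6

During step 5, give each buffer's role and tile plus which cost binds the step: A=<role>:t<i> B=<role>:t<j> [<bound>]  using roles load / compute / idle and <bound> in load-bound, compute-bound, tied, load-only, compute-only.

step 5: A=compute:t4 B=load:t5 [tied]

[0] DMA t0→A (6c) ∥ CU idle ⇒ 6c, clock 6
[1] DMA t1→B (6c) ∥ CU A:t0 (5c) ⇒ 6c, clock 12
[2] DMA t2→A (7c) ∥ CU B:t1 (8c) ⇒ 8c, clock 20
[3] DMA t3→B (4c) ∥ CU A:t2 (5c) ⇒ 5c, clock 25
[4] DMA t4→A (8c) ∥ CU B:t3 (6c) ⇒ 8c, clock 33
[5] DMA t5→B (3c) ∥ CU A:t4 (3c) ⇒ 3c, clock 36
[6] DMA idle ∥ CU B:t5 (6c) ⇒ 6c, clock 42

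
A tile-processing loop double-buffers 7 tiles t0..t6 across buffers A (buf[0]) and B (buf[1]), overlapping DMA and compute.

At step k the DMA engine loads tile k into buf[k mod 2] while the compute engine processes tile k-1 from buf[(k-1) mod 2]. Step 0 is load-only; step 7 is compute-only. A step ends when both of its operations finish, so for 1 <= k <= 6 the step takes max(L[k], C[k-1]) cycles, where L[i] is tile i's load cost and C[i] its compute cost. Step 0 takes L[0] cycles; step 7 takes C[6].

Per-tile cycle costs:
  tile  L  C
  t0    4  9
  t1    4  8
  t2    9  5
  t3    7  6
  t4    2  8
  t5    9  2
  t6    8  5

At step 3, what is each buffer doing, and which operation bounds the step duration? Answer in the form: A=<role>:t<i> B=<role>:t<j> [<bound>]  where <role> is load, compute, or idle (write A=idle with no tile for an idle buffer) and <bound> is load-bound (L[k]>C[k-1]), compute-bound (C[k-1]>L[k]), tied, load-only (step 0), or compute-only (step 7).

k=0 load=t0/4c comp=- wait=4 total=4
k=1 load=t1/4c comp=t0/9c wait=9 total=13
k=2 load=t2/9c comp=t1/8c wait=9 total=22
k=3 load=t3/7c comp=t2/5c wait=7 total=29
k=4 load=t4/2c comp=t3/6c wait=6 total=35
k=5 load=t5/9c comp=t4/8c wait=9 total=44
k=6 load=t6/8c comp=t5/2c wait=8 total=52
k=7 load=- comp=t6/5c wait=5 total=57

step 3: A=compute:t2 B=load:t3 [load-bound]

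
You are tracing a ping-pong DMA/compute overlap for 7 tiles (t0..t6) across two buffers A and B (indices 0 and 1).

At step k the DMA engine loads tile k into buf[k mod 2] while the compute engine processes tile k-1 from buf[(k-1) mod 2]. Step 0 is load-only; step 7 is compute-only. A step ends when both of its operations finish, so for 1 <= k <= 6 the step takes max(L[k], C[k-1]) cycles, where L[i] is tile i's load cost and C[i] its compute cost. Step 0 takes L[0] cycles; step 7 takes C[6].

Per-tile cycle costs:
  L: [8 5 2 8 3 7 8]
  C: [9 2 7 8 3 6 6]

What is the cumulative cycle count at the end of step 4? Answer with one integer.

[0] DMA t0→A (8c) ∥ CU idle ⇒ 8c, clock 8
[1] DMA t1→B (5c) ∥ CU A:t0 (9c) ⇒ 9c, clock 17
[2] DMA t2→A (2c) ∥ CU B:t1 (2c) ⇒ 2c, clock 19
[3] DMA t3→B (8c) ∥ CU A:t2 (7c) ⇒ 8c, clock 27
[4] DMA t4→A (3c) ∥ CU B:t3 (8c) ⇒ 8c, clock 35
[5] DMA t5→B (7c) ∥ CU A:t4 (3c) ⇒ 7c, clock 42
[6] DMA t6→A (8c) ∥ CU B:t5 (6c) ⇒ 8c, clock 50
[7] DMA idle ∥ CU A:t6 (6c) ⇒ 6c, clock 56

end_cycle[4] = 35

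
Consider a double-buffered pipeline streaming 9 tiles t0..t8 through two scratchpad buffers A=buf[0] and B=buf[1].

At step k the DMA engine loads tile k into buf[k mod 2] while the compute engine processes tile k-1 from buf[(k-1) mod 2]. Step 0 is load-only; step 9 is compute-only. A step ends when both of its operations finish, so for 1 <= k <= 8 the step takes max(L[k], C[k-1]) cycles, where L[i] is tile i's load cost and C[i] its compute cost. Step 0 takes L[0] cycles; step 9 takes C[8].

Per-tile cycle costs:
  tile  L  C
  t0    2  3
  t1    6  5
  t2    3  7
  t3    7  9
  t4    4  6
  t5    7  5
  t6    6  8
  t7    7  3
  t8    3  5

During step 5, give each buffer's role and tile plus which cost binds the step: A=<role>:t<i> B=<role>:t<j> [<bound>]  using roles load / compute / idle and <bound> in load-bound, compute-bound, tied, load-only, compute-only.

step 0: L[0]=2 → dur=2, Σ=2 | A=load:t0 B=idle [load-only]
step 1: L[1]=6 C[0]=3 → dur=6, Σ=8 | A=compute:t0 B=load:t1 [load-bound]
step 2: L[2]=3 C[1]=5 → dur=5, Σ=13 | A=load:t2 B=compute:t1 [compute-bound]
step 3: L[3]=7 C[2]=7 → dur=7, Σ=20 | A=compute:t2 B=load:t3 [tied]
step 4: L[4]=4 C[3]=9 → dur=9, Σ=29 | A=load:t4 B=compute:t3 [compute-bound]
step 5: L[5]=7 C[4]=6 → dur=7, Σ=36 | A=compute:t4 B=load:t5 [load-bound]
step 6: L[6]=6 C[5]=5 → dur=6, Σ=42 | A=load:t6 B=compute:t5 [load-bound]
step 7: L[7]=7 C[6]=8 → dur=8, Σ=50 | A=compute:t6 B=load:t7 [compute-bound]
step 8: L[8]=3 C[7]=3 → dur=3, Σ=53 | A=load:t8 B=compute:t7 [tied]
step 9: C[8]=5 → dur=5, Σ=58 | A=compute:t8 B=idle [compute-only]

step 5: A=compute:t4 B=load:t5 [load-bound]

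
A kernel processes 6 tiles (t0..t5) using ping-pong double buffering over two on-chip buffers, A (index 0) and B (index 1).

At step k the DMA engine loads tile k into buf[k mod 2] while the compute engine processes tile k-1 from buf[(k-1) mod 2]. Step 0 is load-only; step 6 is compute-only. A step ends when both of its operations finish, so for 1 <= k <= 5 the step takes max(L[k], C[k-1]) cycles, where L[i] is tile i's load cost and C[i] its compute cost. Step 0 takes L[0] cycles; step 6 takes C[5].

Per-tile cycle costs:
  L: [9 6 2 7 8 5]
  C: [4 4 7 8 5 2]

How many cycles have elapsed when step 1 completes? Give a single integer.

end_cycle[1] = 15

  0. 9=9c; end=9; A:t0 B:-
  1. max(6,4)=6c; end=15; A:t0 B:t1
  2. max(2,4)=4c; end=19; A:t2 B:t1
  3. max(7,7)=7c; end=26; A:t2 B:t3
  4. max(8,8)=8c; end=34; A:t4 B:t3
  5. max(5,5)=5c; end=39; A:t4 B:t5
  6. 2=2c; end=41; A:t4 B:t5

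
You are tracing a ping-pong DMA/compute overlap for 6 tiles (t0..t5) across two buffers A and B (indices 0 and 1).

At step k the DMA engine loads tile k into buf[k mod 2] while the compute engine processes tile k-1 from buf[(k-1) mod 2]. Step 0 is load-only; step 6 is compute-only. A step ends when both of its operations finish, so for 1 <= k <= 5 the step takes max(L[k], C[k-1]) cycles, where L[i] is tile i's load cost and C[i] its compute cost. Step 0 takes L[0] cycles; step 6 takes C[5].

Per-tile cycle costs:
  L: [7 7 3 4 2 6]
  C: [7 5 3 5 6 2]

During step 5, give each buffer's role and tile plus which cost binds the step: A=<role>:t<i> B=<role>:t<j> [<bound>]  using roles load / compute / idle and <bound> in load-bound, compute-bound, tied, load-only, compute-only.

step 0: L[0]=7 → dur=7, Σ=7 | A=load:t0 B=idle [load-only]
step 1: L[1]=7 C[0]=7 → dur=7, Σ=14 | A=compute:t0 B=load:t1 [tied]
step 2: L[2]=3 C[1]=5 → dur=5, Σ=19 | A=load:t2 B=compute:t1 [compute-bound]
step 3: L[3]=4 C[2]=3 → dur=4, Σ=23 | A=compute:t2 B=load:t3 [load-bound]
step 4: L[4]=2 C[3]=5 → dur=5, Σ=28 | A=load:t4 B=compute:t3 [compute-bound]
step 5: L[5]=6 C[4]=6 → dur=6, Σ=34 | A=compute:t4 B=load:t5 [tied]
step 6: C[5]=2 → dur=2, Σ=36 | A=idle B=compute:t5 [compute-only]

step 5: A=compute:t4 B=load:t5 [tied]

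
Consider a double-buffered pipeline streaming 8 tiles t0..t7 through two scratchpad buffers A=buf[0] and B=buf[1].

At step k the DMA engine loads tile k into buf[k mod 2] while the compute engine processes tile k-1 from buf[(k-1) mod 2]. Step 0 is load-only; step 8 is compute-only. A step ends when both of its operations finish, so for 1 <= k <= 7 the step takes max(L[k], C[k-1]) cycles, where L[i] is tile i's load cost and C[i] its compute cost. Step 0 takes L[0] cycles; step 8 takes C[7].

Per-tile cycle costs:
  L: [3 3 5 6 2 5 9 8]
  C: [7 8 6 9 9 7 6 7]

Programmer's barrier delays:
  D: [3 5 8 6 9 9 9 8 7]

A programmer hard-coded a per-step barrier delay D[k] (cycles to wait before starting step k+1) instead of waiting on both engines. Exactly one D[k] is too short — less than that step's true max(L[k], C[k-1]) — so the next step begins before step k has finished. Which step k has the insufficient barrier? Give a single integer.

hazard at step 1

k=0 barrier L[0]=3→3c, D[0]=3 ok
k=1 barrier max(L[1]=3,C[0]=7)→7c, D[1]=5 SHORT
k=2 barrier max(L[2]=5,C[1]=8)→8c, D[2]=8 ok
k=3 barrier max(L[3]=6,C[2]=6)→6c, D[3]=6 ok
k=4 barrier max(L[4]=2,C[3]=9)→9c, D[4]=9 ok
k=5 barrier max(L[5]=5,C[4]=9)→9c, D[5]=9 ok
k=6 barrier max(L[6]=9,C[5]=7)→9c, D[6]=9 ok
k=7 barrier max(L[7]=8,C[6]=6)→8c, D[7]=8 ok
k=8 barrier C[7]=7→7c, D[8]=7 ok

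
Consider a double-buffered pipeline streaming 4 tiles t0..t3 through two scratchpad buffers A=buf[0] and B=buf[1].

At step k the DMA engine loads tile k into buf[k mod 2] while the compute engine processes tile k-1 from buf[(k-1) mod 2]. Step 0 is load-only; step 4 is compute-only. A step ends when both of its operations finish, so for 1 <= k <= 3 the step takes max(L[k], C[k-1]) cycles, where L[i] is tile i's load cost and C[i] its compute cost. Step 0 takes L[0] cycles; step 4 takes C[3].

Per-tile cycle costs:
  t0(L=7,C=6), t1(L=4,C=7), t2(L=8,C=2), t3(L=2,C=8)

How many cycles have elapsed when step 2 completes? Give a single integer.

k=0 load=t0/7c comp=- wait=7 total=7
k=1 load=t1/4c comp=t0/6c wait=6 total=13
k=2 load=t2/8c comp=t1/7c wait=8 total=21
k=3 load=t3/2c comp=t2/2c wait=2 total=23
k=4 load=- comp=t3/8c wait=8 total=31

end_cycle[2] = 21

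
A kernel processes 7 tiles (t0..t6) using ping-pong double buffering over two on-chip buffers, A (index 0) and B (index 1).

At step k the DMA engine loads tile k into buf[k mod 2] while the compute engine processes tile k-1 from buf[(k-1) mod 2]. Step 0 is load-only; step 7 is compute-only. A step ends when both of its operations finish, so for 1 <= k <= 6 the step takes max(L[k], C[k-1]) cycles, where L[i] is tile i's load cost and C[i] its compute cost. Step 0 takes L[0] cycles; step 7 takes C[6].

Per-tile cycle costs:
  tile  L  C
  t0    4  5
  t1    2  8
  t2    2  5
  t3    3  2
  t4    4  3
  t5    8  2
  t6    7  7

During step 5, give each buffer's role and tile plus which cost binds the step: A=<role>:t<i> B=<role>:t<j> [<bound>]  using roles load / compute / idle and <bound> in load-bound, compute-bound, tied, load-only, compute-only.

[0] DMA t0→A (4c) ∥ CU idle ⇒ 4c, clock 4
[1] DMA t1→B (2c) ∥ CU A:t0 (5c) ⇒ 5c, clock 9
[2] DMA t2→A (2c) ∥ CU B:t1 (8c) ⇒ 8c, clock 17
[3] DMA t3→B (3c) ∥ CU A:t2 (5c) ⇒ 5c, clock 22
[4] DMA t4→A (4c) ∥ CU B:t3 (2c) ⇒ 4c, clock 26
[5] DMA t5→B (8c) ∥ CU A:t4 (3c) ⇒ 8c, clock 34
[6] DMA t6→A (7c) ∥ CU B:t5 (2c) ⇒ 7c, clock 41
[7] DMA idle ∥ CU A:t6 (7c) ⇒ 7c, clock 48

step 5: A=compute:t4 B=load:t5 [load-bound]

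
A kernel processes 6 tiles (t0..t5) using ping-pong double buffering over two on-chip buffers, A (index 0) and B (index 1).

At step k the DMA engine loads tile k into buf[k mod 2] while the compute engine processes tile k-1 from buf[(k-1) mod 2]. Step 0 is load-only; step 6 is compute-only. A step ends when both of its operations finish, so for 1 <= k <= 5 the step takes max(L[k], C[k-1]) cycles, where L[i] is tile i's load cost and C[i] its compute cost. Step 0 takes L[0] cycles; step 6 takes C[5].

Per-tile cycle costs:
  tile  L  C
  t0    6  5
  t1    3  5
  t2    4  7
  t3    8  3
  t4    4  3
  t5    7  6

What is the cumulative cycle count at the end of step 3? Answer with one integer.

k=0 load=t0/6c comp=- wait=6 total=6
k=1 load=t1/3c comp=t0/5c wait=5 total=11
k=2 load=t2/4c comp=t1/5c wait=5 total=16
k=3 load=t3/8c comp=t2/7c wait=8 total=24
k=4 load=t4/4c comp=t3/3c wait=4 total=28
k=5 load=t5/7c comp=t4/3c wait=7 total=35
k=6 load=- comp=t5/6c wait=6 total=41

end_cycle[3] = 24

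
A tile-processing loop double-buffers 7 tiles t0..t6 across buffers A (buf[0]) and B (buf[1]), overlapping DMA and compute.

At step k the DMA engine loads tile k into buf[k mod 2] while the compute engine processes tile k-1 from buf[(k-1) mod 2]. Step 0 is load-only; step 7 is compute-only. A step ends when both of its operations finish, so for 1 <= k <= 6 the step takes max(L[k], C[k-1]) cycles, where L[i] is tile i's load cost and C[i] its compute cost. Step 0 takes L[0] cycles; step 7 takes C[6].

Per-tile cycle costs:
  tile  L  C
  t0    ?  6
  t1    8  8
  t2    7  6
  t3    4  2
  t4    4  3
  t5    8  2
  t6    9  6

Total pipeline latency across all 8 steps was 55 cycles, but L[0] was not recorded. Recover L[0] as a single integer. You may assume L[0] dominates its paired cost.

L[0] = 6

step 0 = dur = L[0]=? = L[0]  (unknown; binding)
step 1 = dur = max(L[1]=8, C[0]=6) = 8
step 2 = dur = max(L[2]=7, C[1]=8) = 8
step 3 = dur = max(L[3]=4, C[2]=6) = 6
step 4 = dur = max(L[4]=4, C[3]=2) = 4
step 5 = dur = max(L[5]=8, C[4]=3) = 8
step 6 = dur = max(L[6]=9, C[5]=2) = 9
step 7 = dur = C[6]=6 = 6
sum of known step durations = 49
dur[0] = total - known = 55 - 49 = 6
L[0] is the binding max in step 0, so L[0] = dur[0] = 6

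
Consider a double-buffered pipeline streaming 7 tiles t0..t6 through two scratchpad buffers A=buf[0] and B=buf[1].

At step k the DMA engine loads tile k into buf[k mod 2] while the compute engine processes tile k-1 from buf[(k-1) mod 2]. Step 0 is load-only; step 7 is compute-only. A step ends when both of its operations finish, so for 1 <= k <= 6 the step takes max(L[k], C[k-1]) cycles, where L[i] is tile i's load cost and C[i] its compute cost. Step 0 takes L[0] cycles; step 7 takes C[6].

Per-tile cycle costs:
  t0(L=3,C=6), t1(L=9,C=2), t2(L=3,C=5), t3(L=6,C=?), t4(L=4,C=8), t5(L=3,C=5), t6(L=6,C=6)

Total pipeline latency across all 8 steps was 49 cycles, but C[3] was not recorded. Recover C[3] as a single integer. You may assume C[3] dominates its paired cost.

step 0 | dur = L[0]=3 = 3
step 1 | dur = max(L[1]=9, C[0]=6) = 9
step 2 | dur = max(L[2]=3, C[1]=2) = 3
step 3 | dur = max(L[3]=6, C[2]=5) = 6
step 4 | dur = max(L[4]=4, C[3]=?) = C[3]  (unknown; binding)
step 5 | dur = max(L[5]=3, C[4]=8) = 8
step 6 | dur = max(L[6]=6, C[5]=5) = 6
step 7 | dur = C[6]=6 = 6
sum of known step durations = 41
dur[4] = total - known = 49 - 41 = 8
C[3] is the binding max in step 4, so C[3] = dur[4] = 8

C[3] = 8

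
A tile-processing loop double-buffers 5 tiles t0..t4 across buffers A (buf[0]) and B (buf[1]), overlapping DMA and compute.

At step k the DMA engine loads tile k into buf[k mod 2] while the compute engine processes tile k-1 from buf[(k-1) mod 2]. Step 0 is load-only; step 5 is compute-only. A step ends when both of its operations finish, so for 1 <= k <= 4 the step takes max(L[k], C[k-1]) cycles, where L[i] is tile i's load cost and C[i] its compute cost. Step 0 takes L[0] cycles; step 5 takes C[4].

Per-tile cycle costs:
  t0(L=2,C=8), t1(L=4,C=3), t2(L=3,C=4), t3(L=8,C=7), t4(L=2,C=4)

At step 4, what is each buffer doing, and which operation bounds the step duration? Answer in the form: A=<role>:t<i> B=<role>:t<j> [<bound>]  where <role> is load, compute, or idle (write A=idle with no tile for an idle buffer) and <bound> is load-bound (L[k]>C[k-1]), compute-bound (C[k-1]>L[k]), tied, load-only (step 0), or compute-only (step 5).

step 4: A=load:t4 B=compute:t3 [compute-bound]

  0. 2=2c; end=2; A:t0 B:-
  1. max(4,8)=8c; end=10; A:t0 B:t1
  2. max(3,3)=3c; end=13; A:t2 B:t1
  3. max(8,4)=8c; end=21; A:t2 B:t3
  4. max(2,7)=7c; end=28; A:t4 B:t3
  5. 4=4c; end=32; A:t4 B:t3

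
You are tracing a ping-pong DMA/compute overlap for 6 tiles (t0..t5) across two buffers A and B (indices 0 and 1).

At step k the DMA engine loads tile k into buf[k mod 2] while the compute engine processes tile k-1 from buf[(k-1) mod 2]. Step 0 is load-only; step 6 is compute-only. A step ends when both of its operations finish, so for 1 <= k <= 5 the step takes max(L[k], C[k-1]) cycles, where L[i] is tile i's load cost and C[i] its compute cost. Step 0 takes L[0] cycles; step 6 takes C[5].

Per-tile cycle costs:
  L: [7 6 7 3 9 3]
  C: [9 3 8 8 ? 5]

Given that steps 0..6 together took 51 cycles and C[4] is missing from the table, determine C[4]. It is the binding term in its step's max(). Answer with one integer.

step 0 → dur = L[0]=7 = 7
step 1 → dur = max(L[1]=6, C[0]=9) = 9
step 2 → dur = max(L[2]=7, C[1]=3) = 7
step 3 → dur = max(L[3]=3, C[2]=8) = 8
step 4 → dur = max(L[4]=9, C[3]=8) = 9
step 5 → dur = max(L[5]=3, C[4]=?) = C[4]  (unknown; binding)
step 6 → dur = C[5]=5 = 5
sum of known step durations = 45
dur[5] = total - known = 51 - 45 = 6
C[4] is the binding max in step 5, so C[4] = dur[5] = 6

C[4] = 6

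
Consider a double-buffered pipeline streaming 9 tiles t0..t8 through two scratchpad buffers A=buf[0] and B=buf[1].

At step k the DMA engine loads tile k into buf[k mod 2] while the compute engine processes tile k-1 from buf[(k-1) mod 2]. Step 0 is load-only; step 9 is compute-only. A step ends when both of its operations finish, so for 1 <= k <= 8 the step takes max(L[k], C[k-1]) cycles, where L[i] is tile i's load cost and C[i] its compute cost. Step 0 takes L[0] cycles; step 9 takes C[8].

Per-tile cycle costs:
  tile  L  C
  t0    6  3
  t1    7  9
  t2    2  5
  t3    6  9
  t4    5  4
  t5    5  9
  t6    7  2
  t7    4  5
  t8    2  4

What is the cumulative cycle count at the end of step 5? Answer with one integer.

k=0 load=t0/6c comp=- wait=6 total=6
k=1 load=t1/7c comp=t0/3c wait=7 total=13
k=2 load=t2/2c comp=t1/9c wait=9 total=22
k=3 load=t3/6c comp=t2/5c wait=6 total=28
k=4 load=t4/5c comp=t3/9c wait=9 total=37
k=5 load=t5/5c comp=t4/4c wait=5 total=42
k=6 load=t6/7c comp=t5/9c wait=9 total=51
k=7 load=t7/4c comp=t6/2c wait=4 total=55
k=8 load=t8/2c comp=t7/5c wait=5 total=60
k=9 load=- comp=t8/4c wait=4 total=64

end_cycle[5] = 42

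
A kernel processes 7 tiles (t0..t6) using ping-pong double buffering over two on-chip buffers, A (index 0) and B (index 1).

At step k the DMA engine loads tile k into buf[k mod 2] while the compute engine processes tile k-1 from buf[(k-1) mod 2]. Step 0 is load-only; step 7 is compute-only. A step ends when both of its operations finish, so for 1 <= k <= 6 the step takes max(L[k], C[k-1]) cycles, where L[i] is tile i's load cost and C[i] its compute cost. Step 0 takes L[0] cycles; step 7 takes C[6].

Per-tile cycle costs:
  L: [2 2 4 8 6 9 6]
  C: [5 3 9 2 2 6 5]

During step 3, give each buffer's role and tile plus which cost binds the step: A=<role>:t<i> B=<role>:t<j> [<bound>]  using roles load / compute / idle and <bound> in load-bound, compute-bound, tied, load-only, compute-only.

[0] DMA t0→A (2c) ∥ CU idle ⇒ 2c, clock 2
[1] DMA t1→B (2c) ∥ CU A:t0 (5c) ⇒ 5c, clock 7
[2] DMA t2→A (4c) ∥ CU B:t1 (3c) ⇒ 4c, clock 11
[3] DMA t3→B (8c) ∥ CU A:t2 (9c) ⇒ 9c, clock 20
[4] DMA t4→A (6c) ∥ CU B:t3 (2c) ⇒ 6c, clock 26
[5] DMA t5→B (9c) ∥ CU A:t4 (2c) ⇒ 9c, clock 35
[6] DMA t6→A (6c) ∥ CU B:t5 (6c) ⇒ 6c, clock 41
[7] DMA idle ∥ CU A:t6 (5c) ⇒ 5c, clock 46

step 3: A=compute:t2 B=load:t3 [compute-bound]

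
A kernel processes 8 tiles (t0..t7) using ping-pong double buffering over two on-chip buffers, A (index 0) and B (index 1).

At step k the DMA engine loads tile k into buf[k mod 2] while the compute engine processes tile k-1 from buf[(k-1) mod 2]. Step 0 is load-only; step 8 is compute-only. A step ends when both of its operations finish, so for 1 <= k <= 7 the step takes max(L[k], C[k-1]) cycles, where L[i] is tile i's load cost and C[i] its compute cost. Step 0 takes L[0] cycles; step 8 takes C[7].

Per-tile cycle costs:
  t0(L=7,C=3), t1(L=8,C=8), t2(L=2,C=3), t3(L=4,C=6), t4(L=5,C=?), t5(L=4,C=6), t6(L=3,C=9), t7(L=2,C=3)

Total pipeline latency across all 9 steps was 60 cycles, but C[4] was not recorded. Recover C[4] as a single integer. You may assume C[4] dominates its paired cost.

C[4] = 9

step 0 → dur = L[0]=7 = 7
step 1 → dur = max(L[1]=8, C[0]=3) = 8
step 2 → dur = max(L[2]=2, C[1]=8) = 8
step 3 → dur = max(L[3]=4, C[2]=3) = 4
step 4 → dur = max(L[4]=5, C[3]=6) = 6
step 5 → dur = max(L[5]=4, C[4]=?) = C[4]  (unknown; binding)
step 6 → dur = max(L[6]=3, C[5]=6) = 6
step 7 → dur = max(L[7]=2, C[6]=9) = 9
step 8 → dur = C[7]=3 = 3
sum of known step durations = 51
dur[5] = total - known = 60 - 51 = 9
C[4] is the binding max in step 5, so C[4] = dur[5] = 9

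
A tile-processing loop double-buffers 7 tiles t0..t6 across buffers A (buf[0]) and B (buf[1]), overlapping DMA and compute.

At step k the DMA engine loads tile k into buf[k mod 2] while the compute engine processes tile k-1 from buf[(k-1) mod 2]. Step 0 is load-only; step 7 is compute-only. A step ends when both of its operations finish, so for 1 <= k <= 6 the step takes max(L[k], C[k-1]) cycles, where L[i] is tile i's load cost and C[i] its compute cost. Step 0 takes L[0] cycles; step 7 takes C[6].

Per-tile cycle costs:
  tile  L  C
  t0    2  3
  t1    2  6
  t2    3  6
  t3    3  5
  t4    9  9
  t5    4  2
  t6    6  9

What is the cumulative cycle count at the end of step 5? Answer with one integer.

[0] DMA t0→A (2c) ∥ CU idle ⇒ 2c, clock 2
[1] DMA t1→B (2c) ∥ CU A:t0 (3c) ⇒ 3c, clock 5
[2] DMA t2→A (3c) ∥ CU B:t1 (6c) ⇒ 6c, clock 11
[3] DMA t3→B (3c) ∥ CU A:t2 (6c) ⇒ 6c, clock 17
[4] DMA t4→A (9c) ∥ CU B:t3 (5c) ⇒ 9c, clock 26
[5] DMA t5→B (4c) ∥ CU A:t4 (9c) ⇒ 9c, clock 35
[6] DMA t6→A (6c) ∥ CU B:t5 (2c) ⇒ 6c, clock 41
[7] DMA idle ∥ CU A:t6 (9c) ⇒ 9c, clock 50

end_cycle[5] = 35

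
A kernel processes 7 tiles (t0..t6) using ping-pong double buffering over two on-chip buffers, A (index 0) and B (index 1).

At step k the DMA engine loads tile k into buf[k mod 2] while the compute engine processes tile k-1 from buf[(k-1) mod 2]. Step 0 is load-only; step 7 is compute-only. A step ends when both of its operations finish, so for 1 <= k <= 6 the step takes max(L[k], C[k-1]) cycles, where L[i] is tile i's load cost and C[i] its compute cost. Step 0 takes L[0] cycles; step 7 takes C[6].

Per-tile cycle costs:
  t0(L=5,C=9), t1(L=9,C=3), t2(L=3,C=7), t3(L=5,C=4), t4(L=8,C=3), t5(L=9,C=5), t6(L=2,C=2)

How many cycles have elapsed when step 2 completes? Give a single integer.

end_cycle[2] = 17

step 0: L[0]=5 → dur=5, Σ=5 | A=load:t0 B=idle [load-only]
step 1: L[1]=9 C[0]=9 → dur=9, Σ=14 | A=compute:t0 B=load:t1 [tied]
step 2: L[2]=3 C[1]=3 → dur=3, Σ=17 | A=load:t2 B=compute:t1 [tied]
step 3: L[3]=5 C[2]=7 → dur=7, Σ=24 | A=compute:t2 B=load:t3 [compute-bound]
step 4: L[4]=8 C[3]=4 → dur=8, Σ=32 | A=load:t4 B=compute:t3 [load-bound]
step 5: L[5]=9 C[4]=3 → dur=9, Σ=41 | A=compute:t4 B=load:t5 [load-bound]
step 6: L[6]=2 C[5]=5 → dur=5, Σ=46 | A=load:t6 B=compute:t5 [compute-bound]
step 7: C[6]=2 → dur=2, Σ=48 | A=compute:t6 B=idle [compute-only]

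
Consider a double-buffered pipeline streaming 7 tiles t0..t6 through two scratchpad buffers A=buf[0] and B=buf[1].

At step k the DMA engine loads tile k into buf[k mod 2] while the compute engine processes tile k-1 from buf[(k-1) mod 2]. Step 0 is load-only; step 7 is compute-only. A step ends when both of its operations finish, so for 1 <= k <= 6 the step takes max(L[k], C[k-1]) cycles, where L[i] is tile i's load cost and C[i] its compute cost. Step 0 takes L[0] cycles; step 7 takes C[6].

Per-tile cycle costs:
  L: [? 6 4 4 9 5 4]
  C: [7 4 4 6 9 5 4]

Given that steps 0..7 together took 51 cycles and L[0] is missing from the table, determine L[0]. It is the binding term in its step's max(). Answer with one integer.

L[0] = 9

step 0 → dur = L[0]=? = L[0]  (unknown; binding)
step 1 → dur = max(L[1]=6, C[0]=7) = 7
step 2 → dur = max(L[2]=4, C[1]=4) = 4
step 3 → dur = max(L[3]=4, C[2]=4) = 4
step 4 → dur = max(L[4]=9, C[3]=6) = 9
step 5 → dur = max(L[5]=5, C[4]=9) = 9
step 6 → dur = max(L[6]=4, C[5]=5) = 5
step 7 → dur = C[6]=4 = 4
sum of known step durations = 42
dur[0] = total - known = 51 - 42 = 9
L[0] is the binding max in step 0, so L[0] = dur[0] = 9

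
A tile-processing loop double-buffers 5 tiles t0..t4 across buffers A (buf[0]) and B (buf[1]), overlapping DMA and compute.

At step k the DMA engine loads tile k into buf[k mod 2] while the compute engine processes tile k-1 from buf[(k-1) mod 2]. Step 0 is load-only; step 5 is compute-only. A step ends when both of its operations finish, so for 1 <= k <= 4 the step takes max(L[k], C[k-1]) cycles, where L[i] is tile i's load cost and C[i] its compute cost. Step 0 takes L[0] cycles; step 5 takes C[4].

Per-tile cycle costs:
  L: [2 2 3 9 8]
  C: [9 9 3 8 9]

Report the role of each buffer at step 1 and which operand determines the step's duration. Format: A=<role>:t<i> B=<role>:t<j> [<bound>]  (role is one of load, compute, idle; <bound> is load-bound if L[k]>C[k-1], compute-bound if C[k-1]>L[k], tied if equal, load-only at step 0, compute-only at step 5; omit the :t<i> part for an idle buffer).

step 1: A=compute:t0 B=load:t1 [compute-bound]

[0] DMA t0→A (2c) ∥ CU idle ⇒ 2c, clock 2
[1] DMA t1→B (2c) ∥ CU A:t0 (9c) ⇒ 9c, clock 11
[2] DMA t2→A (3c) ∥ CU B:t1 (9c) ⇒ 9c, clock 20
[3] DMA t3→B (9c) ∥ CU A:t2 (3c) ⇒ 9c, clock 29
[4] DMA t4→A (8c) ∥ CU B:t3 (8c) ⇒ 8c, clock 37
[5] DMA idle ∥ CU A:t4 (9c) ⇒ 9c, clock 46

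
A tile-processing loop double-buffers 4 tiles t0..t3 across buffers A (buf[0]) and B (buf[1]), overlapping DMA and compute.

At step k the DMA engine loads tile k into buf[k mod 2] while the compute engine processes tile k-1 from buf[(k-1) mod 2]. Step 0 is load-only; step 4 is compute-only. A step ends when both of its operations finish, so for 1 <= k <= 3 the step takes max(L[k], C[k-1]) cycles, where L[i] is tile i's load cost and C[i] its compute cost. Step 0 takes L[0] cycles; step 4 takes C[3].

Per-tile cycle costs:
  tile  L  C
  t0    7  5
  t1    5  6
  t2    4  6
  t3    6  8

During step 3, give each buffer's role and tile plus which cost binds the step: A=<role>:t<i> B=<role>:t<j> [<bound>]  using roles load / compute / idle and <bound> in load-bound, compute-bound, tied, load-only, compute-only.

step 0: L[0]=7 → dur=7, Σ=7 | A=load:t0 B=idle [load-only]
step 1: L[1]=5 C[0]=5 → dur=5, Σ=12 | A=compute:t0 B=load:t1 [tied]
step 2: L[2]=4 C[1]=6 → dur=6, Σ=18 | A=load:t2 B=compute:t1 [compute-bound]
step 3: L[3]=6 C[2]=6 → dur=6, Σ=24 | A=compute:t2 B=load:t3 [tied]
step 4: C[3]=8 → dur=8, Σ=32 | A=idle B=compute:t3 [compute-only]

step 3: A=compute:t2 B=load:t3 [tied]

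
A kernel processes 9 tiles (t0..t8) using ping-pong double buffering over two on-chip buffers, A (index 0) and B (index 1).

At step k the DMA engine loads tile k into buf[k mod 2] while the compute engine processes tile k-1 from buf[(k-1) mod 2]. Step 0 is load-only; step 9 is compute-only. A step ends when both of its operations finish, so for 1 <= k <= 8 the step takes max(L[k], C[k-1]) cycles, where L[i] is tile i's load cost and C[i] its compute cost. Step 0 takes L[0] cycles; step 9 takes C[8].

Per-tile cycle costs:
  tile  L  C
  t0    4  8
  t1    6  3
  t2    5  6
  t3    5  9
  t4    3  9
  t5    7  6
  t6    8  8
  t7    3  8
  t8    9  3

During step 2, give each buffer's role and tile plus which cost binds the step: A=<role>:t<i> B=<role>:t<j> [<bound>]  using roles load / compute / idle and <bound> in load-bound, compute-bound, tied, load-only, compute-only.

step 0: L[0]=4 → dur=4, Σ=4 | A=load:t0 B=idle [load-only]
step 1: L[1]=6 C[0]=8 → dur=8, Σ=12 | A=compute:t0 B=load:t1 [compute-bound]
step 2: L[2]=5 C[1]=3 → dur=5, Σ=17 | A=load:t2 B=compute:t1 [load-bound]
step 3: L[3]=5 C[2]=6 → dur=6, Σ=23 | A=compute:t2 B=load:t3 [compute-bound]
step 4: L[4]=3 C[3]=9 → dur=9, Σ=32 | A=load:t4 B=compute:t3 [compute-bound]
step 5: L[5]=7 C[4]=9 → dur=9, Σ=41 | A=compute:t4 B=load:t5 [compute-bound]
step 6: L[6]=8 C[5]=6 → dur=8, Σ=49 | A=load:t6 B=compute:t5 [load-bound]
step 7: L[7]=3 C[6]=8 → dur=8, Σ=57 | A=compute:t6 B=load:t7 [compute-bound]
step 8: L[8]=9 C[7]=8 → dur=9, Σ=66 | A=load:t8 B=compute:t7 [load-bound]
step 9: C[8]=3 → dur=3, Σ=69 | A=compute:t8 B=idle [compute-only]

step 2: A=load:t2 B=compute:t1 [load-bound]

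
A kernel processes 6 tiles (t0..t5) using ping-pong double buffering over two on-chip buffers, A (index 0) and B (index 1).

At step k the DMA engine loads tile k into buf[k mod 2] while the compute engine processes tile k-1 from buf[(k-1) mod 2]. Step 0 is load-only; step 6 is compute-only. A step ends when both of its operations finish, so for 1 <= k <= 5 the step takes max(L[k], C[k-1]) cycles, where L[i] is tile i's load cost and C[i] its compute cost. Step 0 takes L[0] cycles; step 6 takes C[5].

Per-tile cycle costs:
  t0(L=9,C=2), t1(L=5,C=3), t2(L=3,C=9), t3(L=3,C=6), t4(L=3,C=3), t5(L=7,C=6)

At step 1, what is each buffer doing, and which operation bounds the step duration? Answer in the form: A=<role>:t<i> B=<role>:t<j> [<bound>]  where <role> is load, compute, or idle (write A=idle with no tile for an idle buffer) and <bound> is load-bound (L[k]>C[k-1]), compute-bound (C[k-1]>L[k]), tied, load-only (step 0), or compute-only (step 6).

step 1: A=compute:t0 B=load:t1 [load-bound]

  0. 9=9c; end=9; A:t0 B:-
  1. max(5,2)=5c; end=14; A:t0 B:t1
  2. max(3,3)=3c; end=17; A:t2 B:t1
  3. max(3,9)=9c; end=26; A:t2 B:t3
  4. max(3,6)=6c; end=32; A:t4 B:t3
  5. max(7,3)=7c; end=39; A:t4 B:t5
  6. 6=6c; end=45; A:t4 B:t5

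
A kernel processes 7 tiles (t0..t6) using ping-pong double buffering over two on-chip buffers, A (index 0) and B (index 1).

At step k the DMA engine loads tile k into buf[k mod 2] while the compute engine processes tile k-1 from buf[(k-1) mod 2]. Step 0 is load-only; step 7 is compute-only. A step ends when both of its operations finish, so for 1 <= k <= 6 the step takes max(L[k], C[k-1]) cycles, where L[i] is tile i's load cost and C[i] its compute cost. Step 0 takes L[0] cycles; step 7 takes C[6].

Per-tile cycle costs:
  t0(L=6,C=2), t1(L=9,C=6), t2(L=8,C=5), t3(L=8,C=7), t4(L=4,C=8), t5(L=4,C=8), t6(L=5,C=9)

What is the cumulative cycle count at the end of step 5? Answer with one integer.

k=0 load=t0/6c comp=- wait=6 total=6
k=1 load=t1/9c comp=t0/2c wait=9 total=15
k=2 load=t2/8c comp=t1/6c wait=8 total=23
k=3 load=t3/8c comp=t2/5c wait=8 total=31
k=4 load=t4/4c comp=t3/7c wait=7 total=38
k=5 load=t5/4c comp=t4/8c wait=8 total=46
k=6 load=t6/5c comp=t5/8c wait=8 total=54
k=7 load=- comp=t6/9c wait=9 total=63

end_cycle[5] = 46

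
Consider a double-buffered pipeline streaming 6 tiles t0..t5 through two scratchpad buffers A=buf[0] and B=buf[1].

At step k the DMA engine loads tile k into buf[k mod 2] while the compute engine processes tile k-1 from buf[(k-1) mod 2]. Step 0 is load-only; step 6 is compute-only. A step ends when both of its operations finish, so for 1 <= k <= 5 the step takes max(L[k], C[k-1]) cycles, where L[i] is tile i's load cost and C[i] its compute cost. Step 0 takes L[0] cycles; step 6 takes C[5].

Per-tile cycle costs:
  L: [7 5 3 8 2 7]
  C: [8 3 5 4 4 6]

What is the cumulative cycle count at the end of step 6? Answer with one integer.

end_cycle[6] = 43

[0] DMA t0→A (7c) ∥ CU idle ⇒ 7c, clock 7
[1] DMA t1→B (5c) ∥ CU A:t0 (8c) ⇒ 8c, clock 15
[2] DMA t2→A (3c) ∥ CU B:t1 (3c) ⇒ 3c, clock 18
[3] DMA t3→B (8c) ∥ CU A:t2 (5c) ⇒ 8c, clock 26
[4] DMA t4→A (2c) ∥ CU B:t3 (4c) ⇒ 4c, clock 30
[5] DMA t5→B (7c) ∥ CU A:t4 (4c) ⇒ 7c, clock 37
[6] DMA idle ∥ CU B:t5 (6c) ⇒ 6c, clock 43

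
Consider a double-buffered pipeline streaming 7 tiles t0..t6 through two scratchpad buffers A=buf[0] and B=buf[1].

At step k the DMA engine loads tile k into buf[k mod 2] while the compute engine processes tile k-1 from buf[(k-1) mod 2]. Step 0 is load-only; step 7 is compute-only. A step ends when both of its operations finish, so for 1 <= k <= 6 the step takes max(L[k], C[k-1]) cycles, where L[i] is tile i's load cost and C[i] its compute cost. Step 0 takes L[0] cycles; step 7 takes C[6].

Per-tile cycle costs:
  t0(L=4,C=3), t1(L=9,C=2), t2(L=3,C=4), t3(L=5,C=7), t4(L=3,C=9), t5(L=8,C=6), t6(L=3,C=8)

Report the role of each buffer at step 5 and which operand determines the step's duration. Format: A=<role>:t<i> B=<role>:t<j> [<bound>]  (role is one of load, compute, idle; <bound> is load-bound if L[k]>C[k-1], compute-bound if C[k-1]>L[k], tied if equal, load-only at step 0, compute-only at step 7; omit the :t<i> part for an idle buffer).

  0. 4=4c; end=4; A:t0 B:-
  1. max(9,3)=9c; end=13; A:t0 B:t1
  2. max(3,2)=3c; end=16; A:t2 B:t1
  3. max(5,4)=5c; end=21; A:t2 B:t3
  4. max(3,7)=7c; end=28; A:t4 B:t3
  5. max(8,9)=9c; end=37; A:t4 B:t5
  6. max(3,6)=6c; end=43; A:t6 B:t5
  7. 8=8c; end=51; A:t6 B:t5

step 5: A=compute:t4 B=load:t5 [compute-bound]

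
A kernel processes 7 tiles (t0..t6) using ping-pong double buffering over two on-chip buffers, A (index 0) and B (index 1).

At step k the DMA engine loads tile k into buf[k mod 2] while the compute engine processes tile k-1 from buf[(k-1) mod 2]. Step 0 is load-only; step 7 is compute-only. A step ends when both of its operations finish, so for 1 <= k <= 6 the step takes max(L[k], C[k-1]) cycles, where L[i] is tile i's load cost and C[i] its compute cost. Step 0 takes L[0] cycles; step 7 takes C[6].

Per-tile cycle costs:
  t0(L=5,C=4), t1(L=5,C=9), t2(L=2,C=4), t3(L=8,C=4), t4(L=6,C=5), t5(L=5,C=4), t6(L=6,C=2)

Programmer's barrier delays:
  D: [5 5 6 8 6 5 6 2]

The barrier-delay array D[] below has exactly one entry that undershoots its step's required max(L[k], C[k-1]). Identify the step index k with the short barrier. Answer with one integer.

k=0 barrier L[0]=5→5c, D[0]=5 ok
k=1 barrier max(L[1]=5,C[0]=4)→5c, D[1]=5 ok
k=2 barrier max(L[2]=2,C[1]=9)→9c, D[2]=6 SHORT
k=3 barrier max(L[3]=8,C[2]=4)→8c, D[3]=8 ok
k=4 barrier max(L[4]=6,C[3]=4)→6c, D[4]=6 ok
k=5 barrier max(L[5]=5,C[4]=5)→5c, D[5]=5 ok
k=6 barrier max(L[6]=6,C[5]=4)→6c, D[6]=6 ok
k=7 barrier C[6]=2→2c, D[7]=2 ok

hazard at step 2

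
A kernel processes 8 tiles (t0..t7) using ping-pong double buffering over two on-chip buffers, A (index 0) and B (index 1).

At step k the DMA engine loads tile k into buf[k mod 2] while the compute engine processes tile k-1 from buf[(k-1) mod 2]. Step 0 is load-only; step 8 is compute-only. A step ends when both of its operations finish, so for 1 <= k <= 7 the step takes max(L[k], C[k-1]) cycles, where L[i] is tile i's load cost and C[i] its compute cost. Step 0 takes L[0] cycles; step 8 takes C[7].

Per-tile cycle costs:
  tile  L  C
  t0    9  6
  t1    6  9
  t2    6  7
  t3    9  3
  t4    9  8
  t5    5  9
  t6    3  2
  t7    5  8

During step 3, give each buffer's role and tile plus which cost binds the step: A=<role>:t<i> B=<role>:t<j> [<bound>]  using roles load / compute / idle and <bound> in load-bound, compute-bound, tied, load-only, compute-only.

k=0 load=t0/9c comp=- wait=9 total=9
k=1 load=t1/6c comp=t0/6c wait=6 total=15
k=2 load=t2/6c comp=t1/9c wait=9 total=24
k=3 load=t3/9c comp=t2/7c wait=9 total=33
k=4 load=t4/9c comp=t3/3c wait=9 total=42
k=5 load=t5/5c comp=t4/8c wait=8 total=50
k=6 load=t6/3c comp=t5/9c wait=9 total=59
k=7 load=t7/5c comp=t6/2c wait=5 total=64
k=8 load=- comp=t7/8c wait=8 total=72

step 3: A=compute:t2 B=load:t3 [load-bound]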